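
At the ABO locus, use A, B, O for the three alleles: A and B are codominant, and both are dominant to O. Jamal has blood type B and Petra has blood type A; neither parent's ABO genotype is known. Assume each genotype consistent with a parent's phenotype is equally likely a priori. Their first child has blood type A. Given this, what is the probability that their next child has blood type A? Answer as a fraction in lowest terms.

5/12

Possible genotypes: Jamal ∈ {BB, BO}; Petra ∈ {AA, AO}.
Weight each parental genotype pair by prior × P(type-A child):
  BO × AA: posterior weight 2/3; P(next child type A) = 1/2.
  BO × AO: posterior weight 1/3; P(next child type A) = 1/4.
Weighted sum = 5/12.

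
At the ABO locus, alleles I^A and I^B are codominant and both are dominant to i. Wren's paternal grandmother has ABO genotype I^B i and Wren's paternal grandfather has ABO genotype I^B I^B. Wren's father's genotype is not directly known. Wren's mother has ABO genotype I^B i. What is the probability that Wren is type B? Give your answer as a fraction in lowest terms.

Wren's father's ABO genotype from I^B i × I^B I^B: 1/2 I^B I^B, 1/2 I^B i.
Crossing each possibility with the mother I^B i and summing P(type B): 1/2·1 + 1/2·3/4 = 7/8.

7/8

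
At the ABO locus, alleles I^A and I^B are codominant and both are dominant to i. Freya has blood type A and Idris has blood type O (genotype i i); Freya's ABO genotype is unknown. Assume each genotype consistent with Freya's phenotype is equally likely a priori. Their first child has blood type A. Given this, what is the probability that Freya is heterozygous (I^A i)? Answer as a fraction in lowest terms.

1/3

Possible genotypes: Freya ∈ {I^A I^A, I^A i}; Idris ∈ {i i}.
Weight each parental genotype pair by prior × P(type-A child):
  I^A I^A × i i: posterior weight 2/3.
  I^A i × i i: posterior weight 1/3.
Sum the posterior weight over pairs where Freya is I^A i: 1/3.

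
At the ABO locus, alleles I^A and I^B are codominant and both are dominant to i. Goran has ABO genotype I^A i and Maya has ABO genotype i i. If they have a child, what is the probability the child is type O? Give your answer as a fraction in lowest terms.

1/2

ABO cross I^A i × i i → offspring phenotypes: 1/2 O, 1/2 A.
So P(type O) = 1/2.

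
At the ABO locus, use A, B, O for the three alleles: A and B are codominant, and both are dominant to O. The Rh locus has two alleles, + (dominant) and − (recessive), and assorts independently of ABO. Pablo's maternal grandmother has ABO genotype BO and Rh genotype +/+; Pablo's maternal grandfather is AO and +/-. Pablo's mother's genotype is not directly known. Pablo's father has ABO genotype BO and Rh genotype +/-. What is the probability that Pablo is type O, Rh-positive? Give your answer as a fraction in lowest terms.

Pablo's mother's ABO genotype from BO × AO: 1/4 AB, 1/4 AO, 1/4 BO, 1/4 OO.
Crossing each possibility with the father BO and summing P(type O): 1/4·0 + 1/4·1/4 + 1/4·1/4 + 1/4·1/2 = 1/4.
Similarly for Rh via the mother's Rh distribution: P(Rh+) = 7/8.
Independent loci: 1/4 × 7/8 = 7/32.

7/32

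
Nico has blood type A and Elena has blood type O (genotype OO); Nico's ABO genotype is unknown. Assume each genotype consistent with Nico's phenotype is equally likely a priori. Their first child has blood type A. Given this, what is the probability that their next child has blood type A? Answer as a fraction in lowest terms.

Possible genotypes: Nico ∈ {AA, AO}; Elena ∈ {OO}.
Weight each parental genotype pair by prior × P(type-A child):
  AA × OO: posterior weight 2/3; P(next child type A) = 1.
  AO × OO: posterior weight 1/3; P(next child type A) = 1/2.
Weighted sum = 5/6.

5/6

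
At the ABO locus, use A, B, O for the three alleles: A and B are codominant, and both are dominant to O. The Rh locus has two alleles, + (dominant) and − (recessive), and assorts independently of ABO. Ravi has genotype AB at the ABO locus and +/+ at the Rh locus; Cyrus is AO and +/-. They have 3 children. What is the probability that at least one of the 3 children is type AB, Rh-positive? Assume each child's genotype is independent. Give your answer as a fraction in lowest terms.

ABO cross AB × AO → 1/2 A, 1/4 B, 1/4 AB.
Rh cross +/+ × +/- → 1 Rh+; so P(type AB, Rh-positive) = 1/4 × 1 = 1/4 per child.
P(none) = (3/4)^3 = 27/64; P(at least one) = 1 − 27/64 = 37/64.

37/64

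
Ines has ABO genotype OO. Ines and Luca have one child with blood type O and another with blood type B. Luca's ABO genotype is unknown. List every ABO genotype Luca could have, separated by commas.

For each candidate genotype of Luca, check whether crossing it with OO can produce every observed child phenotype.
  AA → possible child types {A} ✗
  AB → possible child types {A, B} ✗
  AO → possible child types {O, A} ✗
  BB → possible child types {B} ✗
  BO → possible child types {O, B} ✓
  OO → possible child types {O} ✗

BO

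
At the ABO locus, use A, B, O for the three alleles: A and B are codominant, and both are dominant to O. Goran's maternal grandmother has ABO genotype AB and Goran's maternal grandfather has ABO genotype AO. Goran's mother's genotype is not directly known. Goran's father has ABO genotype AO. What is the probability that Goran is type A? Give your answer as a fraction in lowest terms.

Goran's mother's ABO genotype from AB × AO: 1/4 AA, 1/4 AB, 1/4 AO, 1/4 BO.
Crossing each possibility with the father AO and summing P(type A): 1/4·1 + 1/4·1/2 + 1/4·3/4 + 1/4·1/4 = 5/8.

5/8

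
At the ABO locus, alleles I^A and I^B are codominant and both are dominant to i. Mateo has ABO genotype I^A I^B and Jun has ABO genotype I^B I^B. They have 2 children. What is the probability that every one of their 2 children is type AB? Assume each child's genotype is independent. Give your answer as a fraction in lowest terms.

ABO cross I^A I^B × I^B I^B → 1/2 B, 1/2 AB.
So P(type AB) = 1/2 per child.
All 2 independent: (1/2)^2 = 1/4.

1/4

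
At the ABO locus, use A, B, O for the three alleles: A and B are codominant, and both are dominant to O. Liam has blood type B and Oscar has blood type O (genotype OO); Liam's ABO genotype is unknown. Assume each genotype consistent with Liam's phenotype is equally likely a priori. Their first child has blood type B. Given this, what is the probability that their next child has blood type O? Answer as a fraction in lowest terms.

1/6

Possible genotypes: Liam ∈ {BB, BO}; Oscar ∈ {OO}.
Weight each parental genotype pair by prior × P(type-B child):
  BB × OO: posterior weight 2/3; P(next child type O) = 0.
  BO × OO: posterior weight 1/3; P(next child type O) = 1/2.
Weighted sum = 1/6.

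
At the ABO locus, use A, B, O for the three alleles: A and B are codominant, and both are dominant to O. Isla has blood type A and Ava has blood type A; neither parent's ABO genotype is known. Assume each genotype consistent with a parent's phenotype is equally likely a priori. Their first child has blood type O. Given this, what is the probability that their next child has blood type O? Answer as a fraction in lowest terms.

1/4

Possible genotypes: Isla ∈ {AA, AO}; Ava ∈ {AA, AO}.
Weight each parental genotype pair by prior × P(type-O child):
  AO × AO: posterior weight 1; P(next child type O) = 1/4.
Weighted sum = 1/4.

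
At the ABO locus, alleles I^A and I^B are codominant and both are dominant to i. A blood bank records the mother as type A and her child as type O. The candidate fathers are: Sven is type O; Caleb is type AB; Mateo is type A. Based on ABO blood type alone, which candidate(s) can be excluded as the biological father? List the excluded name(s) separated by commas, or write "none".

Caleb

A candidate is excluded only if no genotype consistent with his phenotype could produce a type O child with a type A mother.
Caleb (type AB): no genotype consistent with that phenotype can produce a type-O child with a type-A mother.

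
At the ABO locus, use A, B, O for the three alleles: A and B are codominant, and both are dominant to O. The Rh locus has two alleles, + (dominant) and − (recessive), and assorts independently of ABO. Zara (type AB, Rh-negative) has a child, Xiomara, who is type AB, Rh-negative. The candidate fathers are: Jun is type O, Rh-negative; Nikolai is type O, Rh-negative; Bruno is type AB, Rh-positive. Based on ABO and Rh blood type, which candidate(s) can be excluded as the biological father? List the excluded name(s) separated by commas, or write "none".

Jun, Nikolai

A candidate is excluded only if no genotype consistent with his phenotype could produce a type AB, Rh-negative child with a type AB, Rh-negative mother.
Jun (type O, Rh-): no genotype consistent with that phenotype can produce a type-AB Rh- child with a type-AB mother.
Nikolai (type O, Rh-): no genotype consistent with that phenotype can produce a type-AB Rh- child with a type-AB mother.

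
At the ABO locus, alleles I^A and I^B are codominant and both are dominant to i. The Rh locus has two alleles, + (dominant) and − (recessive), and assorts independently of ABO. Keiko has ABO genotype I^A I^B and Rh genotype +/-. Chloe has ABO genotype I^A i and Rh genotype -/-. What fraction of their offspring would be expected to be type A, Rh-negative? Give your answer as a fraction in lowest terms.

ABO cross I^A I^B × I^A i → offspring phenotypes: 1/2 A, 1/4 B, 1/4 AB.
Rh cross +/- × -/- → 1/2 Rh+, 1/2 Rh-.
Independent loci: P(type A, Rh-negative) = 1/2 × 1/2 = 1/4.

1/4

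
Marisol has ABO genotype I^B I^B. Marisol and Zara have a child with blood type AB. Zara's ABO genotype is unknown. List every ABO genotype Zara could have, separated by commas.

I^A I^A, I^A I^B, I^A i

For each candidate genotype of Zara, check whether crossing it with I^B I^B can produce every observed child phenotype.
  I^A I^A → possible child types {AB} ✓
  I^A I^B → possible child types {B, AB} ✓
  I^A i → possible child types {B, AB} ✓
  I^B I^B → possible child types {B} ✗
  I^B i → possible child types {B} ✗
  i i → possible child types {B} ✗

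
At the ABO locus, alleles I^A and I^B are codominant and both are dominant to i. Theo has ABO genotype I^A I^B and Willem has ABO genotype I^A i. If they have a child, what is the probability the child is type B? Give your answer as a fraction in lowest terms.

1/4

ABO cross I^A I^B × I^A i → offspring phenotypes: 1/2 A, 1/4 B, 1/4 AB.
So P(type B) = 1/4.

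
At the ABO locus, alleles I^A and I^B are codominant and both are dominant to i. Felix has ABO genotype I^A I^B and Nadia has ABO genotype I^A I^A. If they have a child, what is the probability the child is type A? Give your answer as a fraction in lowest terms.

1/2

ABO cross I^A I^B × I^A I^A → offspring phenotypes: 1/2 A, 1/2 AB.
So P(type A) = 1/2.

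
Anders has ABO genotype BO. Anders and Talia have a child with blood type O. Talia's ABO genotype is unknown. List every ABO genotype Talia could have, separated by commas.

AO, BO, OO

For each candidate genotype of Talia, check whether crossing it with BO can produce every observed child phenotype.
  AA → possible child types {A, AB} ✗
  AB → possible child types {A, B, AB} ✗
  AO → possible child types {O, A, B, AB} ✓
  BB → possible child types {B} ✗
  BO → possible child types {O, B} ✓
  OO → possible child types {O, B} ✓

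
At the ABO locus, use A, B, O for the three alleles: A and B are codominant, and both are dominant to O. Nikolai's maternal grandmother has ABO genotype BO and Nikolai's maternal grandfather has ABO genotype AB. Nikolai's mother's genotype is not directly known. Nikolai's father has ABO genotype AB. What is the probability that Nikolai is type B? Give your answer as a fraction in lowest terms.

Nikolai's mother's ABO genotype from BO × AB: 1/4 AB, 1/4 AO, 1/4 BB, 1/4 BO.
Crossing each possibility with the father AB and summing P(type B): 1/4·1/4 + 1/4·1/4 + 1/4·1/2 + 1/4·1/2 = 3/8.

3/8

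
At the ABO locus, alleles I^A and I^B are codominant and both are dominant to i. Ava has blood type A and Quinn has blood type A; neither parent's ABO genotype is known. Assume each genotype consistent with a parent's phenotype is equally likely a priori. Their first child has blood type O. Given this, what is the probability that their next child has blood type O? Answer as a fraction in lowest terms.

Possible genotypes: Ava ∈ {I^A I^A, I^A i}; Quinn ∈ {I^A I^A, I^A i}.
Weight each parental genotype pair by prior × P(type-O child):
  I^A i × I^A i: posterior weight 1; P(next child type O) = 1/4.
Weighted sum = 1/4.

1/4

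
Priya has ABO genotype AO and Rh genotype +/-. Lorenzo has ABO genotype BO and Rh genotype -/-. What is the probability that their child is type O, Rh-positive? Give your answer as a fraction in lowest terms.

ABO cross AO × BO → offspring phenotypes: 1/4 O, 1/4 A, 1/4 B, 1/4 AB.
Rh cross +/- × -/- → 1/2 Rh+, 1/2 Rh-.
Independent loci: P(type O, Rh-positive) = 1/4 × 1/2 = 1/8.

1/8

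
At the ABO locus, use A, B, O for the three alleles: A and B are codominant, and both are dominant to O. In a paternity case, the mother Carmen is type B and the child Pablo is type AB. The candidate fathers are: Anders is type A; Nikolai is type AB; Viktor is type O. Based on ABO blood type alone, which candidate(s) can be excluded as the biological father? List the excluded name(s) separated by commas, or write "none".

Viktor

A candidate is excluded only if no genotype consistent with his phenotype could produce a type AB child with a type B mother.
Viktor (type O): no genotype consistent with that phenotype can produce a type-AB child with a type-B mother.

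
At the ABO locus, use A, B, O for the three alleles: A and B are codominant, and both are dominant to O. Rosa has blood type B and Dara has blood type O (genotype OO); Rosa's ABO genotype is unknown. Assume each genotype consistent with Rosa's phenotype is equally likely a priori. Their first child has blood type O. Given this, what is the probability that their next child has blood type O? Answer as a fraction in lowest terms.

Possible genotypes: Rosa ∈ {BB, BO}; Dara ∈ {OO}.
Weight each parental genotype pair by prior × P(type-O child):
  BO × OO: posterior weight 1; P(next child type O) = 1/2.
Weighted sum = 1/2.

1/2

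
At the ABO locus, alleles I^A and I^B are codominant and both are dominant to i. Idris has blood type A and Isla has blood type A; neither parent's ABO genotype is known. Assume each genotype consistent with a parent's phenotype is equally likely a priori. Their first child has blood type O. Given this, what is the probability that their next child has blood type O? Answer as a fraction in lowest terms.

1/4

Possible genotypes: Idris ∈ {I^A I^A, I^A i}; Isla ∈ {I^A I^A, I^A i}.
Weight each parental genotype pair by prior × P(type-O child):
  I^A i × I^A i: posterior weight 1; P(next child type O) = 1/4.
Weighted sum = 1/4.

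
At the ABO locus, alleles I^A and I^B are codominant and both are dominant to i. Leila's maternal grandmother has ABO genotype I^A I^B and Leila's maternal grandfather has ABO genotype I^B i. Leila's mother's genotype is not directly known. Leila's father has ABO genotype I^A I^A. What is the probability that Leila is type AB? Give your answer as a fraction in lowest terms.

Leila's mother's ABO genotype from I^A I^B × I^B i: 1/4 I^A I^B, 1/4 I^A i, 1/4 I^B I^B, 1/4 I^B i.
Crossing each possibility with the father I^A I^A and summing P(type AB): 1/4·1/2 + 1/4·0 + 1/4·1 + 1/4·1/2 = 1/2.

1/2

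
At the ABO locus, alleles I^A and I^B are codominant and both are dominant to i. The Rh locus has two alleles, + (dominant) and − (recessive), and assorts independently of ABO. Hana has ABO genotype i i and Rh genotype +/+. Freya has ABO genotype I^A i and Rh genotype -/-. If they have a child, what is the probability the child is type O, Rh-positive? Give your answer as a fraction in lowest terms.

1/2

ABO cross i i × I^A i → offspring phenotypes: 1/2 O, 1/2 A.
Rh cross +/+ × -/- → 1 Rh+.
Independent loci: P(type O, Rh-positive) = 1/2 × 1 = 1/2.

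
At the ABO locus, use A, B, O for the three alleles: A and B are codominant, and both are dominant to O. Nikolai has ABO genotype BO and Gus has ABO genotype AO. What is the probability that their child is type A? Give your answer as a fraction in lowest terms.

ABO cross BO × AO → offspring phenotypes: 1/4 O, 1/4 A, 1/4 B, 1/4 AB.
So P(type A) = 1/4.

1/4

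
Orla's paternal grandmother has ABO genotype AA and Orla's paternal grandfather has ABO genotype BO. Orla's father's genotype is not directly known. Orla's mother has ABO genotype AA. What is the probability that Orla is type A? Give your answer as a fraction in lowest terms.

3/4

Orla's father's ABO genotype from AA × BO: 1/2 AB, 1/2 AO.
Crossing each possibility with the mother AA and summing P(type A): 1/2·1/2 + 1/2·1 = 3/4.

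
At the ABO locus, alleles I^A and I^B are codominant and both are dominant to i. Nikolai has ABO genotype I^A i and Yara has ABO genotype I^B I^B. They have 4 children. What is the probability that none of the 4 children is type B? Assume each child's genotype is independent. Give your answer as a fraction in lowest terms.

1/16

ABO cross I^A i × I^B I^B → 1/2 B, 1/2 AB.
So P(type B) = 1/2 per child.
P(not type B) = 1/2 for one child; (1/2)^4 = 1/16.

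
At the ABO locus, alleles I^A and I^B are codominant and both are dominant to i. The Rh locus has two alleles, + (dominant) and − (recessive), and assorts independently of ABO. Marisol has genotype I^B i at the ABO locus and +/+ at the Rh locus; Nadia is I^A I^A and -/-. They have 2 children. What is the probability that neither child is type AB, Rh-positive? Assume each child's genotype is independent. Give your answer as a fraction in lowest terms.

ABO cross I^B i × I^A I^A → 1/2 A, 1/2 AB.
Rh cross +/+ × -/- → 1 Rh+; so P(type AB, Rh-positive) = 1/2 × 1 = 1/2 per child.
P(not type AB, Rh-positive) = 1/2 for one child; (1/2)^2 = 1/4.

1/4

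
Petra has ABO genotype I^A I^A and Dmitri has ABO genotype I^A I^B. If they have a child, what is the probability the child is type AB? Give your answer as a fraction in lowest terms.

ABO cross I^A I^A × I^A I^B → offspring phenotypes: 1/2 A, 1/2 AB.
So P(type AB) = 1/2.

1/2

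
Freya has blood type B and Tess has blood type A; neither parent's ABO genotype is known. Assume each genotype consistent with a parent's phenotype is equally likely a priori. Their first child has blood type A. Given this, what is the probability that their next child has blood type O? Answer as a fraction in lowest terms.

Possible genotypes: Freya ∈ {BB, BO}; Tess ∈ {AA, AO}.
Weight each parental genotype pair by prior × P(type-A child):
  BO × AA: posterior weight 2/3; P(next child type O) = 0.
  BO × AO: posterior weight 1/3; P(next child type O) = 1/4.
Weighted sum = 1/12.

1/12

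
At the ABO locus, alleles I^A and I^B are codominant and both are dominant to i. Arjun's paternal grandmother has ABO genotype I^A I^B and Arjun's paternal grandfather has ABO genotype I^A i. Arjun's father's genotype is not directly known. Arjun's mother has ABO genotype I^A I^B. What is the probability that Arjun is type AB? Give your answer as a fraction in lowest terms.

Arjun's father's ABO genotype from I^A I^B × I^A i: 1/4 I^A I^A, 1/4 I^A I^B, 1/4 I^A i, 1/4 I^B i.
Crossing each possibility with the mother I^A I^B and summing P(type AB): 1/4·1/2 + 1/4·1/2 + 1/4·1/4 + 1/4·1/4 = 3/8.

3/8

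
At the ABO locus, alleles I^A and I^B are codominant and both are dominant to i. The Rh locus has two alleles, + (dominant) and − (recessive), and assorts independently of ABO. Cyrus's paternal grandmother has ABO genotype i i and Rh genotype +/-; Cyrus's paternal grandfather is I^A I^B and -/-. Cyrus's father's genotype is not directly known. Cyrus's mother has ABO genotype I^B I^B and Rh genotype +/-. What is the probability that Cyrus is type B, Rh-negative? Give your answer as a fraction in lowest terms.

Cyrus's father's ABO genotype from i i × I^A I^B: 1/2 I^A i, 1/2 I^B i.
Crossing each possibility with the mother I^B I^B and summing P(type B): 1/2·1/2 + 1/2·1 = 3/4.
Similarly for Rh via the father's Rh distribution: P(Rh-) = 3/8.
Independent loci: 3/4 × 3/8 = 9/32.

9/32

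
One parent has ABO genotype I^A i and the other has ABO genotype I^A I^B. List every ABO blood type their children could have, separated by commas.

Gametes from I^A i × I^A I^B give offspring ABO genotypes I^A I^A, I^A I^B, I^A i, I^B i, i.e. phenotypes A, B, AB.

A, B, AB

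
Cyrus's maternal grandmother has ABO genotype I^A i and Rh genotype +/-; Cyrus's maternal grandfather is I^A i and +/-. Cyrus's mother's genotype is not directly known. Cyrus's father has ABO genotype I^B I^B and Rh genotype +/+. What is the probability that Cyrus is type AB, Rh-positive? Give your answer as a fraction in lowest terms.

Cyrus's mother's ABO genotype from I^A i × I^A i: 1/4 I^A I^A, 1/2 I^A i, 1/4 i i.
Crossing each possibility with the father I^B I^B and summing P(type AB): 1/4·1 + 1/2·1/2 + 1/4·0 = 1/2.
Similarly for Rh via the mother's Rh distribution: P(Rh+) = 1.
Independent loci: 1/2 × 1 = 1/2.

1/2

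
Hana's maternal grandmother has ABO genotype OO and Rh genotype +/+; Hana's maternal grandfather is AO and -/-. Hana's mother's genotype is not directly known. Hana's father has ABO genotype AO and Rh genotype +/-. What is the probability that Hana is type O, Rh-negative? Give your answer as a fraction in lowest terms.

3/32

Hana's mother's ABO genotype from OO × AO: 1/2 AO, 1/2 OO.
Crossing each possibility with the father AO and summing P(type O): 1/2·1/4 + 1/2·1/2 = 3/8.
Similarly for Rh via the mother's Rh distribution: P(Rh-) = 1/4.
Independent loci: 3/8 × 1/4 = 3/32.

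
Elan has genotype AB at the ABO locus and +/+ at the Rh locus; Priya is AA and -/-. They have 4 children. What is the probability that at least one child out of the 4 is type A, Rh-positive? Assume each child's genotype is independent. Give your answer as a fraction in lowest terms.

15/16

ABO cross AB × AA → 1/2 A, 1/2 AB.
Rh cross +/+ × -/- → 1 Rh+; so P(type A, Rh-positive) = 1/2 × 1 = 1/2 per child.
P(none) = (1/2)^4 = 1/16; P(at least one) = 1 − 1/16 = 15/16.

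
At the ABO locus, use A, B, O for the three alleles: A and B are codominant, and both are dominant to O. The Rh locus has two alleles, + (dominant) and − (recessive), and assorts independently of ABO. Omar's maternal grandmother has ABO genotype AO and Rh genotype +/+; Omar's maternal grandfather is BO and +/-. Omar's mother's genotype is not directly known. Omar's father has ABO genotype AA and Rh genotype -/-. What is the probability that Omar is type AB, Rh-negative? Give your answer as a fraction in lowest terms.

1/16

Omar's mother's ABO genotype from AO × BO: 1/4 AB, 1/4 AO, 1/4 BO, 1/4 OO.
Crossing each possibility with the father AA and summing P(type AB): 1/4·1/2 + 1/4·0 + 1/4·1/2 + 1/4·0 = 1/4.
Similarly for Rh via the mother's Rh distribution: P(Rh-) = 1/4.
Independent loci: 1/4 × 1/4 = 1/16.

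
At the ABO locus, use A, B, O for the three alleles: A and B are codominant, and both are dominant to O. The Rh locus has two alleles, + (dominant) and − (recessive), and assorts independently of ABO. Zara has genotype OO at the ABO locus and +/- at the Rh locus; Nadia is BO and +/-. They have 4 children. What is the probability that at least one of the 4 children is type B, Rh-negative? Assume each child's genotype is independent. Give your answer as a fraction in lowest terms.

1695/4096

ABO cross OO × BO → 1/2 O, 1/2 B.
Rh cross +/- × +/- → 3/4 Rh+, 1/4 Rh-; so P(type B, Rh-negative) = 1/2 × 1/4 = 1/8 per child.
P(none) = (7/8)^4 = 2401/4096; P(at least one) = 1 − 2401/4096 = 1695/4096.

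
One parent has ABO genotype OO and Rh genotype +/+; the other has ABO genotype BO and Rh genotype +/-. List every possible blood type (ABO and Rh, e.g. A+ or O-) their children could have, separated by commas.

Gametes from OO × BO give offspring ABO genotypes BO, OO, i.e. phenotypes O, B.
Rh cross +/+ × +/- → phenotypes Rh+.
Combining independently: O+, B+.

O+, B+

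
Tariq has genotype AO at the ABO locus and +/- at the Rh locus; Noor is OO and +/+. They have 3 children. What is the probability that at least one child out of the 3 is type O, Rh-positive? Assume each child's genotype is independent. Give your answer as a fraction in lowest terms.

ABO cross AO × OO → 1/2 O, 1/2 A.
Rh cross +/- × +/+ → 1 Rh+; so P(type O, Rh-positive) = 1/2 × 1 = 1/2 per child.
P(none) = (1/2)^3 = 1/8; P(at least one) = 1 − 1/8 = 7/8.

7/8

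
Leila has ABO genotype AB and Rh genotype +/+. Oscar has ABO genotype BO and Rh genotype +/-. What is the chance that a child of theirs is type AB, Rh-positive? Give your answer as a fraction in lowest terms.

ABO cross AB × BO → offspring phenotypes: 1/4 A, 1/2 B, 1/4 AB.
Rh cross +/+ × +/- → 1 Rh+.
Independent loci: P(type AB, Rh-positive) = 1/4 × 1 = 1/4.

1/4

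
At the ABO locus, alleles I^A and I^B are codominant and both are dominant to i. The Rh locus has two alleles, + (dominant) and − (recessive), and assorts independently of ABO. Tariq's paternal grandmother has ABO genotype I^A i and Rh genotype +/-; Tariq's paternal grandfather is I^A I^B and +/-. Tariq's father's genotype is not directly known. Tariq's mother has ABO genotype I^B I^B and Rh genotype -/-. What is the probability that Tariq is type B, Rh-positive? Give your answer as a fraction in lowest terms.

Tariq's father's ABO genotype from I^A i × I^A I^B: 1/4 I^A I^A, 1/4 I^A I^B, 1/4 I^A i, 1/4 I^B i.
Crossing each possibility with the mother I^B I^B and summing P(type B): 1/4·0 + 1/4·1/2 + 1/4·1/2 + 1/4·1 = 1/2.
Similarly for Rh via the father's Rh distribution: P(Rh+) = 1/2.
Independent loci: 1/2 × 1/2 = 1/4.

1/4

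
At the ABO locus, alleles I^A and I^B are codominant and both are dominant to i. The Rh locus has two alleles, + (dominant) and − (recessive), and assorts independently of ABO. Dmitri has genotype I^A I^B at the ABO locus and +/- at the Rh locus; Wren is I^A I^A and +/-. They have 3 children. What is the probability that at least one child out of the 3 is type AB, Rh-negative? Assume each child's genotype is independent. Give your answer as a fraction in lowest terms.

169/512

ABO cross I^A I^B × I^A I^A → 1/2 A, 1/2 AB.
Rh cross +/- × +/- → 3/4 Rh+, 1/4 Rh-; so P(type AB, Rh-negative) = 1/2 × 1/4 = 1/8 per child.
P(none) = (7/8)^3 = 343/512; P(at least one) = 1 − 343/512 = 169/512.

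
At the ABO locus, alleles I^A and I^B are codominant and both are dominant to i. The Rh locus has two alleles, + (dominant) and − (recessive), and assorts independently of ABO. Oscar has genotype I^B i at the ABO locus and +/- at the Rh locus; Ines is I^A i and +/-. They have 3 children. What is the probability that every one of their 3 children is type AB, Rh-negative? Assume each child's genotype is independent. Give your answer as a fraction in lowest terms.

1/4096

ABO cross I^B i × I^A i → 1/4 O, 1/4 A, 1/4 B, 1/4 AB.
Rh cross +/- × +/- → 3/4 Rh+, 1/4 Rh-; so P(type AB, Rh-negative) = 1/4 × 1/4 = 1/16 per child.
All 3 independent: (1/16)^3 = 1/4096.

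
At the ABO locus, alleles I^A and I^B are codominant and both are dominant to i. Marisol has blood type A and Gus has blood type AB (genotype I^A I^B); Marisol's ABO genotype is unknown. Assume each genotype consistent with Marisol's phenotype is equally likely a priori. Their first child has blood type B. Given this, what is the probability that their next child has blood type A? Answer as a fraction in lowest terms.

1/2

Possible genotypes: Marisol ∈ {I^A I^A, I^A i}; Gus ∈ {I^A I^B}.
Weight each parental genotype pair by prior × P(type-B child):
  I^A i × I^A I^B: posterior weight 1; P(next child type A) = 1/2.
Weighted sum = 1/2.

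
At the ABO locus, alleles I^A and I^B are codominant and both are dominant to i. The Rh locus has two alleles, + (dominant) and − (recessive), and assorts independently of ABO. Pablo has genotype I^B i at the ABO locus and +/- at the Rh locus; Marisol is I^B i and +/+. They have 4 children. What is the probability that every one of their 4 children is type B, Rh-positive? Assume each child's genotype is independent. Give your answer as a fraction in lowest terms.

81/256

ABO cross I^B i × I^B i → 1/4 O, 3/4 B.
Rh cross +/- × +/+ → 1 Rh+; so P(type B, Rh-positive) = 3/4 × 1 = 3/4 per child.
All 4 independent: (3/4)^4 = 81/256.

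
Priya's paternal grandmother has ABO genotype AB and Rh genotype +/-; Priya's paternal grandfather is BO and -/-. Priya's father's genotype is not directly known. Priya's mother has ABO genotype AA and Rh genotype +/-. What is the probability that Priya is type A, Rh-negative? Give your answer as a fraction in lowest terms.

Priya's father's ABO genotype from AB × BO: 1/4 AB, 1/4 AO, 1/4 BB, 1/4 BO.
Crossing each possibility with the mother AA and summing P(type A): 1/4·1/2 + 1/4·1 + 1/4·0 + 1/4·1/2 = 1/2.
Similarly for Rh via the father's Rh distribution: P(Rh-) = 3/8.
Independent loci: 1/2 × 3/8 = 3/16.

3/16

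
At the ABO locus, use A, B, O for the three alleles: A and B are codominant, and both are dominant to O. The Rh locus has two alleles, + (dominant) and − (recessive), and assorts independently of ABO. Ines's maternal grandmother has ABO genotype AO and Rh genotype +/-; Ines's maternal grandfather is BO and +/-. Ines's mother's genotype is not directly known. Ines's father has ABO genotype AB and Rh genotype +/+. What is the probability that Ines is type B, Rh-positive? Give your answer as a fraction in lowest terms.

3/8

Ines's mother's ABO genotype from AO × BO: 1/4 AB, 1/4 AO, 1/4 BO, 1/4 OO.
Crossing each possibility with the father AB and summing P(type B): 1/4·1/4 + 1/4·1/4 + 1/4·1/2 + 1/4·1/2 = 3/8.
Similarly for Rh via the mother's Rh distribution: P(Rh+) = 1.
Independent loci: 3/8 × 1 = 3/8.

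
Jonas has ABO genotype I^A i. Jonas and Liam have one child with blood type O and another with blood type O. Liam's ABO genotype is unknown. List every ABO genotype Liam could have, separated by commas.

For each candidate genotype of Liam, check whether crossing it with I^A i can produce every observed child phenotype.
  I^A I^A → possible child types {A} ✗
  I^A I^B → possible child types {A, B, AB} ✗
  I^A i → possible child types {O, A} ✓
  I^B I^B → possible child types {B, AB} ✗
  I^B i → possible child types {O, A, B, AB} ✓
  i i → possible child types {O, A} ✓

I^A i, I^B i, i i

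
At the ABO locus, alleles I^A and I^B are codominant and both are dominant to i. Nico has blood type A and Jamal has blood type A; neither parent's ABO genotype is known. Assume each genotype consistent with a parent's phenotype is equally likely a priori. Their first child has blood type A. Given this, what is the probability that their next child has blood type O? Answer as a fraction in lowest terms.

1/20

Possible genotypes: Nico ∈ {I^A I^A, I^A i}; Jamal ∈ {I^A I^A, I^A i}.
Weight each parental genotype pair by prior × P(type-A child):
  I^A I^A × I^A I^A: posterior weight 4/15; P(next child type O) = 0.
  I^A I^A × I^A i: posterior weight 4/15; P(next child type O) = 0.
  I^A i × I^A I^A: posterior weight 4/15; P(next child type O) = 0.
  I^A i × I^A i: posterior weight 1/5; P(next child type O) = 1/4.
Weighted sum = 1/20.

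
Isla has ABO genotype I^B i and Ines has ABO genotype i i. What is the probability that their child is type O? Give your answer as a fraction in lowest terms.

1/2

ABO cross I^B i × i i → offspring phenotypes: 1/2 O, 1/2 B.
So P(type O) = 1/2.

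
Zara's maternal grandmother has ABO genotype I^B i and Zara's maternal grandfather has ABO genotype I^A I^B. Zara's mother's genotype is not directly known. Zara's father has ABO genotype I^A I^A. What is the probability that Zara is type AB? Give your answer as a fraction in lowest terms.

Zara's mother's ABO genotype from I^B i × I^A I^B: 1/4 I^A I^B, 1/4 I^A i, 1/4 I^B I^B, 1/4 I^B i.
Crossing each possibility with the father I^A I^A and summing P(type AB): 1/4·1/2 + 1/4·0 + 1/4·1 + 1/4·1/2 = 1/2.

1/2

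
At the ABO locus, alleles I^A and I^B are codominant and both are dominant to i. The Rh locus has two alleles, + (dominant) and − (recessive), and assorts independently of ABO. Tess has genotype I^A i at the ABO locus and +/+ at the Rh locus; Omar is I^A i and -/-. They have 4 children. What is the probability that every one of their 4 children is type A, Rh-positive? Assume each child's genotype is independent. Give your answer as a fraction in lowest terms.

ABO cross I^A i × I^A i → 1/4 O, 3/4 A.
Rh cross +/+ × -/- → 1 Rh+; so P(type A, Rh-positive) = 3/4 × 1 = 3/4 per child.
All 4 independent: (3/4)^4 = 81/256.

81/256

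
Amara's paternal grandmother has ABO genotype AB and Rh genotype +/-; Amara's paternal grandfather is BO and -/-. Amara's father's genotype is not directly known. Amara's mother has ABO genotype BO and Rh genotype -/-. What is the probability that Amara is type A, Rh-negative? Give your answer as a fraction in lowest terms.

3/32

Amara's father's ABO genotype from AB × BO: 1/4 AB, 1/4 AO, 1/4 BB, 1/4 BO.
Crossing each possibility with the mother BO and summing P(type A): 1/4·1/4 + 1/4·1/4 + 1/4·0 + 1/4·0 = 1/8.
Similarly for Rh via the father's Rh distribution: P(Rh-) = 3/4.
Independent loci: 1/8 × 3/4 = 3/32.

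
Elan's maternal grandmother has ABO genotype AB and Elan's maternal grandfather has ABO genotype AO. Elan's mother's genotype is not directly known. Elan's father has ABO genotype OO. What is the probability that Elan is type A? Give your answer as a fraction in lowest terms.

1/2

Elan's mother's ABO genotype from AB × AO: 1/4 AA, 1/4 AB, 1/4 AO, 1/4 BO.
Crossing each possibility with the father OO and summing P(type A): 1/4·1 + 1/4·1/2 + 1/4·1/2 + 1/4·0 = 1/2.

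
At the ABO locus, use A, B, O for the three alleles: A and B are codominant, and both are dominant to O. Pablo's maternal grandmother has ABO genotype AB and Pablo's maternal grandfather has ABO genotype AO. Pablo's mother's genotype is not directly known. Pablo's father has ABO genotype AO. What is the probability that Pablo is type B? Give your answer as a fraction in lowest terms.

Pablo's mother's ABO genotype from AB × AO: 1/4 AA, 1/4 AB, 1/4 AO, 1/4 BO.
Crossing each possibility with the father AO and summing P(type B): 1/4·0 + 1/4·1/4 + 1/4·0 + 1/4·1/4 = 1/8.

1/8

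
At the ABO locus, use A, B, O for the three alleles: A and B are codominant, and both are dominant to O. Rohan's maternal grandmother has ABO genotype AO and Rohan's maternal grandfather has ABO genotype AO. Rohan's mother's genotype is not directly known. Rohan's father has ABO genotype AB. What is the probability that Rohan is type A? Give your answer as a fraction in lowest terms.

Rohan's mother's ABO genotype from AO × AO: 1/4 AA, 1/2 AO, 1/4 OO.
Crossing each possibility with the father AB and summing P(type A): 1/4·1/2 + 1/2·1/2 + 1/4·1/2 = 1/2.

1/2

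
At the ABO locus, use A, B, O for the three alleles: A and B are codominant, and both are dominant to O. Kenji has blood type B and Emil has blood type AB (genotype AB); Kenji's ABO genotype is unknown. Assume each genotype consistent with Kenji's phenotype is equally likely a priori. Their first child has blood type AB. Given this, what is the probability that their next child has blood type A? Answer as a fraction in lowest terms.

Possible genotypes: Kenji ∈ {BB, BO}; Emil ∈ {AB}.
Weight each parental genotype pair by prior × P(type-AB child):
  BB × AB: posterior weight 2/3; P(next child type A) = 0.
  BO × AB: posterior weight 1/3; P(next child type A) = 1/4.
Weighted sum = 1/12.

1/12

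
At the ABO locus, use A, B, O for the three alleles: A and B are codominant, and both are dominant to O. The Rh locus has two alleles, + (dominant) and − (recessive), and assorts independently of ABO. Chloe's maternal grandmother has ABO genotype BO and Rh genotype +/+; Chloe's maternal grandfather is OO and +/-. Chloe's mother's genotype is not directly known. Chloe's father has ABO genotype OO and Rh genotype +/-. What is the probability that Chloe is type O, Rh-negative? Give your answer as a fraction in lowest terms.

Chloe's mother's ABO genotype from BO × OO: 1/2 BO, 1/2 OO.
Crossing each possibility with the father OO and summing P(type O): 1/2·1/2 + 1/2·1 = 3/4.
Similarly for Rh via the mother's Rh distribution: P(Rh-) = 1/8.
Independent loci: 3/4 × 1/8 = 3/32.

3/32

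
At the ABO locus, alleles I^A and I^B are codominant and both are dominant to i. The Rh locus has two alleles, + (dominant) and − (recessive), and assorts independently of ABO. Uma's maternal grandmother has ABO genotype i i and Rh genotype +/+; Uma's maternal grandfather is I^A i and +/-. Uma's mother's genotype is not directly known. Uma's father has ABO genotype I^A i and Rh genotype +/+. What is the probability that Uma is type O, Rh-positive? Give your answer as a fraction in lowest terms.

Uma's mother's ABO genotype from i i × I^A i: 1/2 I^A i, 1/2 i i.
Crossing each possibility with the father I^A i and summing P(type O): 1/2·1/4 + 1/2·1/2 = 3/8.
Similarly for Rh via the mother's Rh distribution: P(Rh+) = 1.
Independent loci: 3/8 × 1 = 3/8.

3/8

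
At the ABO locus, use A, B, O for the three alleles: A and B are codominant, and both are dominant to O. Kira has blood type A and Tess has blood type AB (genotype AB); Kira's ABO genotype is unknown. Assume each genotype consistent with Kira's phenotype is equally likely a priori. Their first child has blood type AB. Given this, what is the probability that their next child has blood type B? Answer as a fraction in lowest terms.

1/12

Possible genotypes: Kira ∈ {AA, AO}; Tess ∈ {AB}.
Weight each parental genotype pair by prior × P(type-AB child):
  AA × AB: posterior weight 2/3; P(next child type B) = 0.
  AO × AB: posterior weight 1/3; P(next child type B) = 1/4.
Weighted sum = 1/12.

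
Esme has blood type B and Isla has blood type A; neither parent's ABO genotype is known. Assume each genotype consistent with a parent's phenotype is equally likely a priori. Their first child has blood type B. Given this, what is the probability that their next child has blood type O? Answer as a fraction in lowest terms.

Possible genotypes: Esme ∈ {BB, BO}; Isla ∈ {AA, AO}.
Weight each parental genotype pair by prior × P(type-B child):
  BB × AO: posterior weight 2/3; P(next child type O) = 0.
  BO × AO: posterior weight 1/3; P(next child type O) = 1/4.
Weighted sum = 1/12.

1/12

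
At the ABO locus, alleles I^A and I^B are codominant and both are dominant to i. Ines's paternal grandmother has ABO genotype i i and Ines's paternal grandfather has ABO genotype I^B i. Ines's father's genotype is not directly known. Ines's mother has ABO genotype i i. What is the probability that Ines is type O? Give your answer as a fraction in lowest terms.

3/4

Ines's father's ABO genotype from i i × I^B i: 1/2 I^B i, 1/2 i i.
Crossing each possibility with the mother i i and summing P(type O): 1/2·1/2 + 1/2·1 = 3/4.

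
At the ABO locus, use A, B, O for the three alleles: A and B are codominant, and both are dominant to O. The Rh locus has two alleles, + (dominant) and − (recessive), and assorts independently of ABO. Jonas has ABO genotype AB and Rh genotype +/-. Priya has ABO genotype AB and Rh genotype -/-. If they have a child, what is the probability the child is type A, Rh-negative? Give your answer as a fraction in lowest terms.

1/8

ABO cross AB × AB → offspring phenotypes: 1/4 A, 1/4 B, 1/2 AB.
Rh cross +/- × -/- → 1/2 Rh+, 1/2 Rh-.
Independent loci: P(type A, Rh-negative) = 1/4 × 1/2 = 1/8.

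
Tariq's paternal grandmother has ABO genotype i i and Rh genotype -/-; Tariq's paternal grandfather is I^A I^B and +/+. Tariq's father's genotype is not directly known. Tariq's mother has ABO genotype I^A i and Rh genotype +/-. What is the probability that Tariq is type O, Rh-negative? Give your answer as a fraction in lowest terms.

1/16

Tariq's father's ABO genotype from i i × I^A I^B: 1/2 I^A i, 1/2 I^B i.
Crossing each possibility with the mother I^A i and summing P(type O): 1/2·1/4 + 1/2·1/4 = 1/4.
Similarly for Rh via the father's Rh distribution: P(Rh-) = 1/4.
Independent loci: 1/4 × 1/4 = 1/16.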